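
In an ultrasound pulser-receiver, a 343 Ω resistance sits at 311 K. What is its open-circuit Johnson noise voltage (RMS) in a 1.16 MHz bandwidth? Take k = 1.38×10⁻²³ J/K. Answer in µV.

2.61 µV

V_n = √(4kTRB)
4kTRB = 4 × 1.38×10⁻²³ × 311 × 3.43×10² × 1.16×10⁶ = 6.83×10⁻¹² V²
V_n = √(6.83×10⁻¹²) = 2.61×10⁻⁶ V = 2.61 µV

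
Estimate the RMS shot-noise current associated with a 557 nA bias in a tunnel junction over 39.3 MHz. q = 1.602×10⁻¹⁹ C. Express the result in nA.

I_n = √(2qI·B)
2qI·B = 2 × 1.602×10⁻¹⁹ × 5.57×10⁻⁷ × 3.93×10⁷ = 7.01×10⁻¹⁸ A²
I_n = √(7.01×10⁻¹⁸) = 2.65×10⁻⁹ A = 2.65 nA

2.65 nA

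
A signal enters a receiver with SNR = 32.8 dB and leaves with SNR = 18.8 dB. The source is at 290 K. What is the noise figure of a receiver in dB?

14.0 dB

NF (dB) = SNR_in(dB) − SNR_out(dB) when the source is at T₀
NF = 32.8 − 18.8 = 14.0 dB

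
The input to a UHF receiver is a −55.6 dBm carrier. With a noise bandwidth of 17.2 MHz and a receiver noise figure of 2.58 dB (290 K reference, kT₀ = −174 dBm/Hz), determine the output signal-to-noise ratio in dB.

Noise floor: N = −174 + 10 log₁₀(B) + NF
10 log₁₀(1.72×10⁷) = 72.36 dB
N = −174 + 72.36 + 2.58 = −99.06 dBm
SNR = P_sig − N = −55.6 − (−99.06) = 43.46 dB → 43.5 dB

43.5 dB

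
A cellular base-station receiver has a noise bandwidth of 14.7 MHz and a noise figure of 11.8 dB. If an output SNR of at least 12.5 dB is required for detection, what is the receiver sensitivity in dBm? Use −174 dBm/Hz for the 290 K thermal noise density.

Sensitivity = −174 + 10 log₁₀(B) + NF + SNR_min
= −174 + 71.67 + 11.8 + 12.5
= −78.03 dBm → −78.0 dBm

−78.0 dBm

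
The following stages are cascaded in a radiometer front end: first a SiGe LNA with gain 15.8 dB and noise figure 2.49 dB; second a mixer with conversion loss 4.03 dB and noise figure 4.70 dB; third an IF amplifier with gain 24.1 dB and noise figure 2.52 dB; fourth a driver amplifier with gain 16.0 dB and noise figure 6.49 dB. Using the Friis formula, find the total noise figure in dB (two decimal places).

2.74 dB

Convert to linear (a loss of L dB is a gain of −L dB): F_i = 10^(NF_i/10), G_i = 10^(G_i,dB/10)
  Stage 1: F_1 = 10^(2.49/10) = 1.774, G_1 = 10^(15.8/10) = 38.02
  Stage 2: F_2 = 10^(4.70/10) = 2.951, G_2 = 10^(−4.03/10) = 0.3954
  Stage 3: F_3 = 10^(2.52/10) = 1.786, G_3 = 10^(24.1/10) = 257.0
  Stage 4: F_4 = 10^(6.49/10) = 4.457, G_4 = 10^(16.0/10) = 39.81
Friis cascade:
  F = 1.774 + (2.951 − 1)/38.02 + (1.786 − 1)/15.03 + (4.457 − 1)/3864 = 1.879
NF = 10 log₁₀(1.879) = 2.74 dB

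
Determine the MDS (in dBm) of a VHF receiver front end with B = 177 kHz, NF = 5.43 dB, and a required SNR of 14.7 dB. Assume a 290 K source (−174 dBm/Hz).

Sensitivity = −174 + 10 log₁₀(B) + NF + SNR_min
= −174 + 52.48 + 5.43 + 14.7
= −101.39 dBm → −101.4 dBm

−101.4 dBm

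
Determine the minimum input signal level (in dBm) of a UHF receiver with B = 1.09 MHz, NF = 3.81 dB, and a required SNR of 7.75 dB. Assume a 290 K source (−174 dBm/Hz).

Sensitivity = −174 + 10 log₁₀(B) + NF + SNR_min
= −174 + 60.37 + 3.81 + 7.75
= −102.07 dBm → −102.1 dBm

−102.1 dBm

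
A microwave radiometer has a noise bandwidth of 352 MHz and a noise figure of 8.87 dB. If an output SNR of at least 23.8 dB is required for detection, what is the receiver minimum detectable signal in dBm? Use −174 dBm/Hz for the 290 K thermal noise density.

−55.9 dBm

Sensitivity = −174 + 10 log₁₀(B) + NF + SNR_min
= −174 + 85.47 + 8.87 + 23.8
= −55.86 dBm → −55.9 dBm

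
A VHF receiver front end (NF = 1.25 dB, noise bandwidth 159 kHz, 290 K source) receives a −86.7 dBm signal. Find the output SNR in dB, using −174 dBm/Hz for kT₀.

34.0 dB

Noise floor: N = −174 + 10 log₁₀(B) + NF
10 log₁₀(1.59×10⁵) = 52.01 dB
N = −174 + 52.01 + 1.25 = −120.74 dBm
SNR = P_sig − N = −86.7 − (−120.74) = 34.04 dB → 34.0 dB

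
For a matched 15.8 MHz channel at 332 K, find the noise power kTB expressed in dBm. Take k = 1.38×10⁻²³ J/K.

P_n = kTB = 1.38×10⁻²³ × 332 × 1.58×10⁷ = 7.24×10⁻¹⁴ W
In dBm: 10 log₁₀(7.24×10⁻¹⁴ / 10⁻³) = −101.4 dBm

−101.4 dBm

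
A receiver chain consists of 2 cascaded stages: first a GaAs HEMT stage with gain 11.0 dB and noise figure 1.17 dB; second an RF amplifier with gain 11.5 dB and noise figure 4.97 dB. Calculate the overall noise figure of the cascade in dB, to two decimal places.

1.70 dB

Convert to linear (a loss of L dB is a gain of −L dB): F_i = 10^(NF_i/10), G_i = 10^(G_i,dB/10)
  Stage 1: F_1 = 10^(1.17/10) = 1.309, G_1 = 10^(11.0/10) = 12.59
  Stage 2: F_2 = 10^(4.97/10) = 3.141, G_2 = 10^(11.5/10) = 14.13
Friis cascade:
  F = 1.309 + (3.141 − 1)/12.59 = 1.479
NF = 10 log₁₀(1.479) = 1.70 dB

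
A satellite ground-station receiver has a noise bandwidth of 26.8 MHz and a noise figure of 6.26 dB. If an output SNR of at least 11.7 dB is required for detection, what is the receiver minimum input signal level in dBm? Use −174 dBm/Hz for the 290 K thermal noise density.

Sensitivity = −174 + 10 log₁₀(B) + NF + SNR_min
= −174 + 74.28 + 6.26 + 11.7
= −81.76 dBm → −81.8 dBm

−81.8 dBm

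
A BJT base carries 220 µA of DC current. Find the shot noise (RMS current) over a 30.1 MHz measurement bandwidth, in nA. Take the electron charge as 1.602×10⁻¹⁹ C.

I_n = √(2qI·B)
2qI·B = 2 × 1.602×10⁻¹⁹ × 2.20×10⁻⁴ × 3.01×10⁷ = 2.12×10⁻¹⁵ A²
I_n = √(2.12×10⁻¹⁵) = 4.61×10⁻⁸ A = 46.1 nA

46.1 nA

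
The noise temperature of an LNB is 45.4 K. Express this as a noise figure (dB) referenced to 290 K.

0.632 dB

F = 1 + T_e/T₀ = 1 + 45.4/290 = 1.15655
NF = 10 log₁₀(1.15655) = 0.632 dB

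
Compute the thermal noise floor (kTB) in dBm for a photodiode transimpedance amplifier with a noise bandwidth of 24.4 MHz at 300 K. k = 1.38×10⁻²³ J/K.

P_n = kTB = 1.38×10⁻²³ × 300 × 2.44×10⁷ = 1.01×10⁻¹³ W
In dBm: 10 log₁₀(1.01×10⁻¹³ / 10⁻³) = −100.0 dBm

−100.0 dBm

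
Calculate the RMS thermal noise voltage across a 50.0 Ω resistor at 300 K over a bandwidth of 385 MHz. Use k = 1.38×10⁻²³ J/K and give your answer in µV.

17.9 µV

V_n = √(4kTRB)
4kTRB = 4 × 1.38×10⁻²³ × 300 × 5.00×10¹ × 3.85×10⁸ = 3.19×10⁻¹⁰ V²
V_n = √(3.19×10⁻¹⁰) = 1.79×10⁻⁵ V = 17.9 µV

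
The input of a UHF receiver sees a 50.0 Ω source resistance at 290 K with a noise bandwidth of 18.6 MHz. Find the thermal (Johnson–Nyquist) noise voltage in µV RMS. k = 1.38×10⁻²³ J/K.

3.86 µV

V_n = √(4kTRB)
4kTRB = 4 × 1.38×10⁻²³ × 290 × 5.00×10¹ × 1.86×10⁷ = 1.49×10⁻¹¹ V²
V_n = √(1.49×10⁻¹¹) = 3.86×10⁻⁶ V = 3.86 µV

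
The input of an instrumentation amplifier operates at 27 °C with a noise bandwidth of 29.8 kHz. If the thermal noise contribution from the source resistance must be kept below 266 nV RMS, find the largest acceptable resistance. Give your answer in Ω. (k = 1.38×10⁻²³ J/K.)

143 Ω

T = 27 °C + 273.15 = 300.15 K
Johnson–Nyquist: V_n = √(4kTRB) ⇒ R = V_n² / (4kTB)
4kTB = 4 × 1.38×10⁻²³ × 300.15 × 2.98×10⁴ = 4.94×10⁻¹⁶
R = (2.66×10⁻⁷)² / 4.94×10⁻¹⁶ = 1.43×10² Ω = 143 Ω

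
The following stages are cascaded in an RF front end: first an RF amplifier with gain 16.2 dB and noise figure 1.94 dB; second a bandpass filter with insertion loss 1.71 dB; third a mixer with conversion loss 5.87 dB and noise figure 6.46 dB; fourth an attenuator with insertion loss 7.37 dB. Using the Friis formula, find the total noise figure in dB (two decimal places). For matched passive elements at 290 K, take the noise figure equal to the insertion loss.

Convert to linear (a loss of L dB is a gain of −L dB): F_i = 10^(NF_i/10), G_i = 10^(G_i,dB/10)
  Stage 1: F_1 = 10^(1.94/10) = 1.563, G_1 = 10^(16.2/10) = 41.69
  Stage 2: F_2 = 10^(1.71/10) = 1.483, G_2 = 10^(−1.71/10) = 0.6745
  Stage 3: F_3 = 10^(6.46/10) = 4.426, G_3 = 10^(−5.87/10) = 0.2588
  Stage 4: F_4 = 10^(7.37/10) = 5.458, G_4 = 10^(−7.37/10) = 0.1832
Friis cascade:
  F = 1.563 + (1.483 − 1)/41.69 + (4.426 − 1)/28.12 + (5.458 − 1)/7.278 = 2.309
NF = 10 log₁₀(2.309) = 3.63 dB

3.63 dB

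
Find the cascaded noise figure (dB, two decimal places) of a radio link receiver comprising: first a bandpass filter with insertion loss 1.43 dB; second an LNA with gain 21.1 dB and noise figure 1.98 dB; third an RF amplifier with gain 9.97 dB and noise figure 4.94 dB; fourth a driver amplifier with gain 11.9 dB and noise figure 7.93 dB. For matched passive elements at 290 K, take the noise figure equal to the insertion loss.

3.47 dB

Convert to linear (a loss of L dB is a gain of −L dB): F_i = 10^(NF_i/10), G_i = 10^(G_i,dB/10)
  Stage 1: F_1 = 10^(1.43/10) = 1.390, G_1 = 10^(−1.43/10) = 0.7194
  Stage 2: F_2 = 10^(1.98/10) = 1.578, G_2 = 10^(21.1/10) = 128.8
  Stage 3: F_3 = 10^(4.94/10) = 3.119, G_3 = 10^(9.97/10) = 9.931
  Stage 4: F_4 = 10^(7.93/10) = 6.209, G_4 = 10^(11.9/10) = 15.49
Friis cascade:
  F = 1.390 + (1.578 − 1)/0.7194 + (3.119 − 1)/92.68 + (6.209 − 1)/920.4 = 2.221
NF = 10 log₁₀(2.221) = 3.47 dB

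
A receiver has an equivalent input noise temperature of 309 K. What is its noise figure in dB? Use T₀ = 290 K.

F = 1 + T_e/T₀ = 1 + 309/290 = 2.06552
NF = 10 log₁₀(2.06552) = 3.15 dB

3.15 dB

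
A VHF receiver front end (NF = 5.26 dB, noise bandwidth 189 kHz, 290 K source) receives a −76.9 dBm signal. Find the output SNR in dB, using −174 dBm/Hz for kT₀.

Noise floor: N = −174 + 10 log₁₀(B) + NF
10 log₁₀(1.89×10⁵) = 52.76 dB
N = −174 + 52.76 + 5.26 = −115.98 dBm
SNR = P_sig − N = −76.9 − (−115.98) = 39.08 dB → 39.1 dB

39.1 dB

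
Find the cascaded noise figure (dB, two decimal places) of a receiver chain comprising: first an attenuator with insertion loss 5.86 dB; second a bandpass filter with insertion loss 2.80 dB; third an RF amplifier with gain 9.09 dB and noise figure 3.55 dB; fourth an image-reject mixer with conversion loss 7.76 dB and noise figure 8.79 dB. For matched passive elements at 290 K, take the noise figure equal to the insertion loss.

Convert to linear (a loss of L dB is a gain of −L dB): F_i = 10^(NF_i/10), G_i = 10^(G_i,dB/10)
  Stage 1: F_1 = 10^(5.86/10) = 3.855, G_1 = 10^(−5.86/10) = 0.2594
  Stage 2: F_2 = 10^(2.80/10) = 1.905, G_2 = 10^(−2.80/10) = 0.5248
  Stage 3: F_3 = 10^(3.55/10) = 2.265, G_3 = 10^(9.09/10) = 8.110
  Stage 4: F_4 = 10^(8.79/10) = 7.568, G_4 = 10^(−7.76/10) = 0.1675
Friis cascade:
  F = 3.855 + (1.905 − 1)/0.2594 + (2.265 − 1)/0.1361 + (7.568 − 1)/1.104 = 22.58
NF = 10 log₁₀(22.58) = 13.54 dB

13.54 dB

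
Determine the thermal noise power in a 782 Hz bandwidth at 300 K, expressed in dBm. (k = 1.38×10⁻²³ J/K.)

P_n = kTB = 1.38×10⁻²³ × 300 × 7.82×10² = 3.24×10⁻¹⁸ W
In dBm: 10 log₁₀(3.24×10⁻¹⁸ / 10⁻³) = −144.9 dBm

−144.9 dBm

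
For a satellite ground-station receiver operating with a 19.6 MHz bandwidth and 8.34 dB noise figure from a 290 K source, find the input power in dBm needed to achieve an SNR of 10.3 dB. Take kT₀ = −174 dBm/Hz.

Sensitivity = −174 + 10 log₁₀(B) + NF + SNR_min
= −174 + 72.92 + 8.34 + 10.3
= −82.44 dBm → −82.4 dBm

−82.4 dBm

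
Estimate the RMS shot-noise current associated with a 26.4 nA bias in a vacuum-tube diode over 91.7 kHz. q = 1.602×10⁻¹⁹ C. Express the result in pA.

27.9 pA

I_n = √(2qI·B)
2qI·B = 2 × 1.602×10⁻¹⁹ × 2.64×10⁻⁸ × 9.17×10⁴ = 7.76×10⁻²² A²
I_n = √(7.76×10⁻²²) = 2.79×10⁻¹¹ A = 27.9 pA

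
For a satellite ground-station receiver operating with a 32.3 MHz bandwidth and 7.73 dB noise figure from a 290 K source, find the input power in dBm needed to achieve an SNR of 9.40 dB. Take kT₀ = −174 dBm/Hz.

Sensitivity = −174 + 10 log₁₀(B) + NF + SNR_min
= −174 + 75.09 + 7.73 + 9.40
= −81.78 dBm → −81.8 dBm

−81.8 dBm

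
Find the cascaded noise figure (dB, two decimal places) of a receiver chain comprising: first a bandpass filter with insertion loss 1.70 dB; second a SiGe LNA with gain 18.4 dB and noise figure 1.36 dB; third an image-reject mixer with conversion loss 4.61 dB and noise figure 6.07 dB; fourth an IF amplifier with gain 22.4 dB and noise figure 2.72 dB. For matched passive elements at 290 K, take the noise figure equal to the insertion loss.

3.31 dB

Convert to linear (a loss of L dB is a gain of −L dB): F_i = 10^(NF_i/10), G_i = 10^(G_i,dB/10)
  Stage 1: F_1 = 10^(1.70/10) = 1.479, G_1 = 10^(−1.70/10) = 0.6761
  Stage 2: F_2 = 10^(1.36/10) = 1.368, G_2 = 10^(18.4/10) = 69.18
  Stage 3: F_3 = 10^(6.07/10) = 4.046, G_3 = 10^(−4.61/10) = 0.3459
  Stage 4: F_4 = 10^(2.72/10) = 1.871, G_4 = 10^(22.4/10) = 173.8
Friis cascade:
  F = 1.479 + (1.368 − 1)/0.6761 + (4.046 − 1)/46.77 + (1.871 − 1)/16.18 = 2.142
NF = 10 log₁₀(2.142) = 3.31 dB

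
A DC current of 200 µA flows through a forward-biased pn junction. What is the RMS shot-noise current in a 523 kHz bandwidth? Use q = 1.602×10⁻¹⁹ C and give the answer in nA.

I_n = √(2qI·B)
2qI·B = 2 × 1.602×10⁻¹⁹ × 2.00×10⁻⁴ × 5.23×10⁵ = 3.35×10⁻¹⁷ A²
I_n = √(3.35×10⁻¹⁷) = 5.79×10⁻⁹ A = 5.79 nA

5.79 nA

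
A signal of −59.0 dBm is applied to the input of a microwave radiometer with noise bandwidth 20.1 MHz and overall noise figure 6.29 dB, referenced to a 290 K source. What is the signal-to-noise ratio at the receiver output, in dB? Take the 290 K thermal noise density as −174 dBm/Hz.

Noise floor: N = −174 + 10 log₁₀(B) + NF
10 log₁₀(2.01×10⁷) = 73.03 dB
N = −174 + 73.03 + 6.29 = −94.68 dBm
SNR = P_sig − N = −59.0 − (−94.68) = 35.68 dB → 35.7 dB

35.7 dB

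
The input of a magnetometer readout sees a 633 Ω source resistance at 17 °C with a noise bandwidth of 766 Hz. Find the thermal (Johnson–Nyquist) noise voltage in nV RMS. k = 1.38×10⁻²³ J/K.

88.1 nV

T = 17 °C + 273.15 = 290.15 K
V_n = √(4kTRB)
4kTRB = 4 × 1.38×10⁻²³ × 290.15 × 6.33×10² × 7.66×10² = 7.77×10⁻¹⁵ V²
V_n = √(7.77×10⁻¹⁵) = 8.81×10⁻⁸ V = 88.1 nV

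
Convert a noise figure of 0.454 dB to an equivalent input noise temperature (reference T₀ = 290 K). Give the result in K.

F = 10^(0.454/10) = 1.1102
T_e = (F − 1)·T₀ = (1.1102 − 1) × 290 = 32.0 K

32.0 K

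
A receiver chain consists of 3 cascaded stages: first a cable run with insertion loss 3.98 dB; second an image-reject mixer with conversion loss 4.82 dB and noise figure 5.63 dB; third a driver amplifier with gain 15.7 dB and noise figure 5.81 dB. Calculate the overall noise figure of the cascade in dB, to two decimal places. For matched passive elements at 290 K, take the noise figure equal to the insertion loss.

14.84 dB

Convert to linear (a loss of L dB is a gain of −L dB): F_i = 10^(NF_i/10), G_i = 10^(G_i,dB/10)
  Stage 1: F_1 = 10^(3.98/10) = 2.500, G_1 = 10^(−3.98/10) = 0.3999
  Stage 2: F_2 = 10^(5.63/10) = 3.656, G_2 = 10^(−4.82/10) = 0.3296
  Stage 3: F_3 = 10^(5.81/10) = 3.811, G_3 = 10^(15.7/10) = 37.15
Friis cascade:
  F = 2.500 + (3.656 − 1)/0.3999 + (3.811 − 1)/0.1318 = 30.46
NF = 10 log₁₀(30.46) = 14.84 dB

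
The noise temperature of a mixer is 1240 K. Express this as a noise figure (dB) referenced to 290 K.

7.22 dB

F = 1 + T_e/T₀ = 1 + 1240/290 = 5.27586
NF = 10 log₁₀(5.27586) = 7.22 dB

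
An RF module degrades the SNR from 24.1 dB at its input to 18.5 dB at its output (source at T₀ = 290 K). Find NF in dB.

5.6 dB

NF (dB) = SNR_in(dB) − SNR_out(dB) when the source is at T₀
NF = 24.1 − 18.5 = 5.6 dB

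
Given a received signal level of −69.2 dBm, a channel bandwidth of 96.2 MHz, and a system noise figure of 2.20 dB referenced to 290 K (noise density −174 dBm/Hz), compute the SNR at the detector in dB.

Noise floor: N = −174 + 10 log₁₀(B) + NF
10 log₁₀(9.62×10⁷) = 79.83 dB
N = −174 + 79.83 + 2.20 = −91.97 dBm
SNR = P_sig − N = −69.2 − (−91.97) = 22.77 dB → 22.8 dB

22.8 dB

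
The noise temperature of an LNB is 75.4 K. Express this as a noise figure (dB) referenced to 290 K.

1.00 dB

F = 1 + T_e/T₀ = 1 + 75.4/290 = 1.26
NF = 10 log₁₀(1.26) = 1.00 dB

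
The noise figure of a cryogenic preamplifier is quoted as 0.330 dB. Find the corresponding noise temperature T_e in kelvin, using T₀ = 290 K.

22.9 K

F = 10^(0.330/10) = 1.07895
T_e = (F − 1)·T₀ = (1.07895 − 1) × 290 = 22.9 K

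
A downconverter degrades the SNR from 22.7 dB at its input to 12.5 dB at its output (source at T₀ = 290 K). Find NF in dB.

10.2 dB

NF (dB) = SNR_in(dB) − SNR_out(dB) when the source is at T₀
NF = 22.7 − 12.5 = 10.2 dB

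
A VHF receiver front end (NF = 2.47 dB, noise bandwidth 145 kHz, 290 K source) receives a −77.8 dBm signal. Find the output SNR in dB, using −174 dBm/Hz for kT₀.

42.1 dB

Noise floor: N = −174 + 10 log₁₀(B) + NF
10 log₁₀(1.45×10⁵) = 51.61 dB
N = −174 + 51.61 + 2.47 = −119.92 dBm
SNR = P_sig − N = −77.8 − (−119.92) = 42.12 dB → 42.1 dB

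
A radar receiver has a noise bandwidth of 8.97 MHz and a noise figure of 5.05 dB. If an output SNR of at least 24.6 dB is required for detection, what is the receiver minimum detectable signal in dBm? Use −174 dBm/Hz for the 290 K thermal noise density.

−74.8 dBm

Sensitivity = −174 + 10 log₁₀(B) + NF + SNR_min
= −174 + 69.53 + 5.05 + 24.6
= −74.82 dBm → −74.8 dBm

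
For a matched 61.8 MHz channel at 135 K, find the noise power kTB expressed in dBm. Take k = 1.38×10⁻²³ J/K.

−99.4 dBm

P_n = kTB = 1.38×10⁻²³ × 135 × 6.18×10⁷ = 1.15×10⁻¹³ W
In dBm: 10 log₁₀(1.15×10⁻¹³ / 10⁻³) = −99.4 dBm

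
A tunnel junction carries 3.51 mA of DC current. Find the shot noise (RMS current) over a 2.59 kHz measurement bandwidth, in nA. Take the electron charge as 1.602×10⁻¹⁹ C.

I_n = √(2qI·B)
2qI·B = 2 × 1.602×10⁻¹⁹ × 3.51×10⁻³ × 2.59×10³ = 2.91×10⁻¹⁸ A²
I_n = √(2.91×10⁻¹⁸) = 1.71×10⁻⁹ A = 1.71 nA

1.71 nA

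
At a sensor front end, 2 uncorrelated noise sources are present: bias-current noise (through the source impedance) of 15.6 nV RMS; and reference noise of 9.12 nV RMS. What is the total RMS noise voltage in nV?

Uncorrelated sources add in power (mean-square): V_tot = √(ΣV_i²)
V_tot = √[(1.56×10⁻⁸)² + (9.12×10⁻⁹)²] = 1.81×10⁻⁸ V = 18.1 nV

18.1 nV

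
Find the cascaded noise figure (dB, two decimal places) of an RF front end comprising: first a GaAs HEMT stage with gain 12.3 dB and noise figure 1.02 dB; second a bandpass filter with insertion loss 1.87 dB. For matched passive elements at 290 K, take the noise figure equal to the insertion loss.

1.13 dB

Convert to linear (a loss of L dB is a gain of −L dB): F_i = 10^(NF_i/10), G_i = 10^(G_i,dB/10)
  Stage 1: F_1 = 10^(1.02/10) = 1.265, G_1 = 10^(12.3/10) = 16.98
  Stage 2: F_2 = 10^(1.87/10) = 1.538, G_2 = 10^(−1.87/10) = 0.6501
Friis cascade:
  F = 1.265 + (1.538 − 1)/16.98 = 1.296
NF = 10 log₁₀(1.296) = 1.13 dB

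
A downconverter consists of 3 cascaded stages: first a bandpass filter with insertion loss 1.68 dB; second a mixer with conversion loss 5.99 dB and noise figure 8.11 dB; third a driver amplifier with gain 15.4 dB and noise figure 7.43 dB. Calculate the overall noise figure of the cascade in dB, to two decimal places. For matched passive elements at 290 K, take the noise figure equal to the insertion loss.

Convert to linear (a loss of L dB is a gain of −L dB): F_i = 10^(NF_i/10), G_i = 10^(G_i,dB/10)
  Stage 1: F_1 = 10^(1.68/10) = 1.472, G_1 = 10^(−1.68/10) = 0.6792
  Stage 2: F_2 = 10^(8.11/10) = 6.471, G_2 = 10^(−5.99/10) = 0.2518
  Stage 3: F_3 = 10^(7.43/10) = 5.534, G_3 = 10^(15.4/10) = 34.67
Friis cascade:
  F = 1.472 + (6.471 − 1)/0.6792 + (5.534 − 1)/0.1710 = 36.04
NF = 10 log₁₀(36.04) = 15.57 dB

15.57 dB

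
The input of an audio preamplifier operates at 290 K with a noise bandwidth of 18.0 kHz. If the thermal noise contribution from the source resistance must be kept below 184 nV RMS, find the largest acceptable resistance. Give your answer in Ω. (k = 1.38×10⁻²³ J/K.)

Johnson–Nyquist: V_n = √(4kTRB) ⇒ R = V_n² / (4kTB)
4kTB = 4 × 1.38×10⁻²³ × 290 × 1.80×10⁴ = 2.88×10⁻¹⁶
R = (1.84×10⁻⁷)² / 2.88×10⁻¹⁶ = 1.17×10² Ω = 117 Ω

117 Ω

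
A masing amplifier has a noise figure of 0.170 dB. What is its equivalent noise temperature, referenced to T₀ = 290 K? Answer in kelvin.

11.6 K

F = 10^(0.170/10) = 1.03992
T_e = (F − 1)·T₀ = (1.03992 − 1) × 290 = 11.6 K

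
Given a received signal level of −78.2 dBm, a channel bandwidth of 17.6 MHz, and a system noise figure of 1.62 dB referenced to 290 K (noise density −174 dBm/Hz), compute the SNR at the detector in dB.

Noise floor: N = −174 + 10 log₁₀(B) + NF
10 log₁₀(1.76×10⁷) = 72.46 dB
N = −174 + 72.46 + 1.62 = −99.92 dBm
SNR = P_sig − N = −78.2 − (−99.92) = 21.72 dB → 21.7 dB

21.7 dB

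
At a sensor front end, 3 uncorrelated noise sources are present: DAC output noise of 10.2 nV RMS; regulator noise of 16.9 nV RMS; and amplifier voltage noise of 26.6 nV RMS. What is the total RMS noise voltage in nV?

Uncorrelated sources add in power (mean-square): V_tot = √(ΣV_i²)
V_tot = √[(1.02×10⁻⁸)² + (1.69×10⁻⁸)² + (2.66×10⁻⁸)²] = 3.31×10⁻⁸ V = 33.1 nV

33.1 nV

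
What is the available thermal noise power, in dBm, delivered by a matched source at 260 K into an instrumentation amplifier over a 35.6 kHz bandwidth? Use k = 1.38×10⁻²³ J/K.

−128.9 dBm

P_n = kTB = 1.38×10⁻²³ × 260 × 3.56×10⁴ = 1.28×10⁻¹⁶ W
In dBm: 10 log₁₀(1.28×10⁻¹⁶ / 10⁻³) = −128.9 dBm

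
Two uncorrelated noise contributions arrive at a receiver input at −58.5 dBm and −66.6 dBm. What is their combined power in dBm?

−57.9 dBm

Convert to linear, add, convert back:
P₁ = 1.41×10⁻⁹ W, P₂ = 2.19×10⁻¹⁰ W
P_tot = 1.63×10⁻⁹ W → 10 log₁₀(P_tot / 10⁻³) = −57.9 dBm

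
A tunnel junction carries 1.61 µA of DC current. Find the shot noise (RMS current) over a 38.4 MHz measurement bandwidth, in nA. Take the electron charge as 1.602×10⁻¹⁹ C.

I_n = √(2qI·B)
2qI·B = 2 × 1.602×10⁻¹⁹ × 1.61×10⁻⁶ × 3.84×10⁷ = 1.98×10⁻¹⁷ A²
I_n = √(1.98×10⁻¹⁷) = 4.45×10⁻⁹ A = 4.45 nA

4.45 nA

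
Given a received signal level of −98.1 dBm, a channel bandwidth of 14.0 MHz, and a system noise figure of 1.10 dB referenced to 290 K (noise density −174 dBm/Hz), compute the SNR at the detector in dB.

Noise floor: N = −174 + 10 log₁₀(B) + NF
10 log₁₀(1.40×10⁷) = 71.46 dB
N = −174 + 71.46 + 1.10 = −101.44 dBm
SNR = P_sig − N = −98.1 − (−101.44) = 3.34 dB → 3.3 dB

3.3 dB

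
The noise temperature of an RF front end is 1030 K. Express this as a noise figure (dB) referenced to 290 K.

F = 1 + T_e/T₀ = 1 + 1030/290 = 4.55172
NF = 10 log₁₀(4.55172) = 6.58 dB

6.58 dB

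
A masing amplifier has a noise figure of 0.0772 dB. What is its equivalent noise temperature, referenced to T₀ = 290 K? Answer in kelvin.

F = 10^(0.0772/10) = 1.01793
T_e = (F − 1)·T₀ = (1.01793 − 1) × 290 = 5.20 K

5.20 K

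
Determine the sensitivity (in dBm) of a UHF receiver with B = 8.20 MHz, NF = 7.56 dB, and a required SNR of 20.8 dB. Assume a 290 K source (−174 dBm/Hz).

Sensitivity = −174 + 10 log₁₀(B) + NF + SNR_min
= −174 + 69.14 + 7.56 + 20.8
= −76.50 dBm → −76.5 dBm

−76.5 dBm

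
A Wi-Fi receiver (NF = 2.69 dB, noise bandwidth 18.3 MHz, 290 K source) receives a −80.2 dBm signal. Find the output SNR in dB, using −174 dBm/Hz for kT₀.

18.5 dB

Noise floor: N = −174 + 10 log₁₀(B) + NF
10 log₁₀(1.83×10⁷) = 72.62 dB
N = −174 + 72.62 + 2.69 = −98.69 dBm
SNR = P_sig − N = −80.2 − (−98.69) = 18.49 dB → 18.5 dB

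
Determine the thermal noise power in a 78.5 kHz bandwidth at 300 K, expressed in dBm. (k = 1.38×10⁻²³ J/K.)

P_n = kTB = 1.38×10⁻²³ × 300 × 7.85×10⁴ = 3.25×10⁻¹⁶ W
In dBm: 10 log₁₀(3.25×10⁻¹⁶ / 10⁻³) = −124.9 dBm

−124.9 dBm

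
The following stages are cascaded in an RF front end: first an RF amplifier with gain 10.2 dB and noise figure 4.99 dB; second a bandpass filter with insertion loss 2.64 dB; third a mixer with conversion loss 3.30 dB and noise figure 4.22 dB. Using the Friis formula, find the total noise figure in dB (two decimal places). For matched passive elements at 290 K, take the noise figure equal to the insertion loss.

5.47 dB

Convert to linear (a loss of L dB is a gain of −L dB): F_i = 10^(NF_i/10), G_i = 10^(G_i,dB/10)
  Stage 1: F_1 = 10^(4.99/10) = 3.155, G_1 = 10^(10.2/10) = 10.47
  Stage 2: F_2 = 10^(2.64/10) = 1.837, G_2 = 10^(−2.64/10) = 0.5445
  Stage 3: F_3 = 10^(4.22/10) = 2.642, G_3 = 10^(−3.30/10) = 0.4677
Friis cascade:
  F = 3.155 + (1.837 − 1)/10.47 + (2.642 − 1)/5.702 = 3.523
NF = 10 log₁₀(3.523) = 5.47 dB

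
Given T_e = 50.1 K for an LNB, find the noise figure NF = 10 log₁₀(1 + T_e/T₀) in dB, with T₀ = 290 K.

F = 1 + T_e/T₀ = 1 + 50.1/290 = 1.17276
NF = 10 log₁₀(1.17276) = 0.692 dB

0.692 dB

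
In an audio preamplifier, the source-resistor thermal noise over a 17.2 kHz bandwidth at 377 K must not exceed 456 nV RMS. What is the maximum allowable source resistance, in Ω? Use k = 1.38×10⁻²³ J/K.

Johnson–Nyquist: V_n = √(4kTRB) ⇒ R = V_n² / (4kTB)
4kTB = 4 × 1.38×10⁻²³ × 377 × 1.72×10⁴ = 3.58×10⁻¹⁶
R = (4.56×10⁻⁷)² / 3.58×10⁻¹⁶ = 5.81×10² Ω = 581 Ω

581 Ω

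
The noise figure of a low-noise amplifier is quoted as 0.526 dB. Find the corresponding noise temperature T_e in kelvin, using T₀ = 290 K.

37.3 K

F = 10^(0.526/10) = 1.12876
T_e = (F − 1)·T₀ = (1.12876 − 1) × 290 = 37.3 K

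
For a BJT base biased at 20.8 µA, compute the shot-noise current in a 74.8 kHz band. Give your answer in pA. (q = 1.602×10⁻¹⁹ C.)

706 pA

I_n = √(2qI·B)
2qI·B = 2 × 1.602×10⁻¹⁹ × 2.08×10⁻⁵ × 7.48×10⁴ = 4.98×10⁻¹⁹ A²
I_n = √(4.98×10⁻¹⁹) = 7.06×10⁻¹⁰ A = 706 pA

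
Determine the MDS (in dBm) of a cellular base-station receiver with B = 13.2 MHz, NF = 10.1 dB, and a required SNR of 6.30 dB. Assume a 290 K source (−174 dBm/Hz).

−86.4 dBm

Sensitivity = −174 + 10 log₁₀(B) + NF + SNR_min
= −174 + 71.21 + 10.1 + 6.30
= −86.39 dBm → −86.4 dBm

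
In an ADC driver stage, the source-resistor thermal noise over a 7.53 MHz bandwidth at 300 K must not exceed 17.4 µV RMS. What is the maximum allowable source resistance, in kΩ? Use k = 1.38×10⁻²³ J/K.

Johnson–Nyquist: V_n = √(4kTRB) ⇒ R = V_n² / (4kTB)
4kTB = 4 × 1.38×10⁻²³ × 300 × 7.53×10⁶ = 1.25×10⁻¹³
R = (1.74×10⁻⁵)² / 1.25×10⁻¹³ = 2.43×10³ Ω = 2.43 kΩ

2.43 kΩ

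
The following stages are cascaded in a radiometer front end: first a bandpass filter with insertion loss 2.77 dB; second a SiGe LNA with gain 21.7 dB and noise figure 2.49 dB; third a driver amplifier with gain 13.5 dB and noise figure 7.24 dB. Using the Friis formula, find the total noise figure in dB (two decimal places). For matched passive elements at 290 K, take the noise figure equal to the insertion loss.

5.33 dB

Convert to linear (a loss of L dB is a gain of −L dB): F_i = 10^(NF_i/10), G_i = 10^(G_i,dB/10)
  Stage 1: F_1 = 10^(2.77/10) = 1.892, G_1 = 10^(−2.77/10) = 0.5284
  Stage 2: F_2 = 10^(2.49/10) = 1.774, G_2 = 10^(21.7/10) = 147.9
  Stage 3: F_3 = 10^(7.24/10) = 5.297, G_3 = 10^(13.5/10) = 22.39
Friis cascade:
  F = 1.892 + (1.774 − 1)/0.5284 + (5.297 − 1)/78.16 = 3.412
NF = 10 log₁₀(3.412) = 5.33 dB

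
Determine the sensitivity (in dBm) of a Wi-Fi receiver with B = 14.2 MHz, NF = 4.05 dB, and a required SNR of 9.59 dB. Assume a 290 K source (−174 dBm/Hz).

Sensitivity = −174 + 10 log₁₀(B) + NF + SNR_min
= −174 + 71.52 + 4.05 + 9.59
= −88.84 dBm → −88.8 dBm

−88.8 dBm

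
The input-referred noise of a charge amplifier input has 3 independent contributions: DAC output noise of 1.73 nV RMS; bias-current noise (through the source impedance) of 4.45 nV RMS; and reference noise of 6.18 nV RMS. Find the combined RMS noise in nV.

Uncorrelated sources add in power (mean-square): V_tot = √(ΣV_i²)
V_tot = √[(1.73×10⁻⁹)² + (4.45×10⁻⁹)² + (6.18×10⁻⁹)²] = 7.81×10⁻⁹ V = 7.81 nV

7.81 nV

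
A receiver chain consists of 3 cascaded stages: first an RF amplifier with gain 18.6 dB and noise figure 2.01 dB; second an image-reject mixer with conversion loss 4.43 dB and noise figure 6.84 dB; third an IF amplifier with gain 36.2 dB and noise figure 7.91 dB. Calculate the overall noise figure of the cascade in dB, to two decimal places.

2.65 dB

Convert to linear (a loss of L dB is a gain of −L dB): F_i = 10^(NF_i/10), G_i = 10^(G_i,dB/10)
  Stage 1: F_1 = 10^(2.01/10) = 1.589, G_1 = 10^(18.6/10) = 72.44
  Stage 2: F_2 = 10^(6.84/10) = 4.831, G_2 = 10^(−4.43/10) = 0.3606
  Stage 3: F_3 = 10^(7.91/10) = 6.180, G_3 = 10^(36.2/10) = 4169
Friis cascade:
  F = 1.589 + (4.831 − 1)/72.44 + (6.180 − 1)/26.12 = 1.840
NF = 10 log₁₀(1.840) = 2.65 dB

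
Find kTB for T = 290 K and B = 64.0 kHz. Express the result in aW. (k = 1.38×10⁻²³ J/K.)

P_n = kTB = 1.38×10⁻²³ × 290 × 6.40×10⁴ = 2.56×10⁻¹⁶ W = 256 aW

256 aW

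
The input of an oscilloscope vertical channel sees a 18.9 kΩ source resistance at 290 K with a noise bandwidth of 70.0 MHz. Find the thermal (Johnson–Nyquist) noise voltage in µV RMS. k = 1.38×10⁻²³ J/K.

V_n = √(4kTRB)
4kTRB = 4 × 1.38×10⁻²³ × 290 × 1.89×10⁴ × 7.00×10⁷ = 2.12×10⁻⁸ V²
V_n = √(2.12×10⁻⁸) = 1.46×10⁻⁴ V = 146 µV

146 µV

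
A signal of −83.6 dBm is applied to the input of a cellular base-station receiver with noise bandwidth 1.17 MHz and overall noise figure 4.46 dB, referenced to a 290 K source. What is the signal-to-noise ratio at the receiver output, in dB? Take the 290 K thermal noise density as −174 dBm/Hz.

Noise floor: N = −174 + 10 log₁₀(B) + NF
10 log₁₀(1.17×10⁶) = 60.68 dB
N = −174 + 60.68 + 4.46 = −108.86 dBm
SNR = P_sig − N = −83.6 − (−108.86) = 25.26 dB → 25.3 dB

25.3 dB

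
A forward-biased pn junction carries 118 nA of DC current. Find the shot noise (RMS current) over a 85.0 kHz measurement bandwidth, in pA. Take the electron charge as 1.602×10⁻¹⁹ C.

I_n = √(2qI·B)
2qI·B = 2 × 1.602×10⁻¹⁹ × 1.18×10⁻⁷ × 8.50×10⁴ = 3.21×10⁻²¹ A²
I_n = √(3.21×10⁻²¹) = 5.67×10⁻¹¹ A = 56.7 pA

56.7 pA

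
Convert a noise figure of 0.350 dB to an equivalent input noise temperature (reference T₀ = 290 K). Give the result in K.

F = 10^(0.350/10) = 1.08393
T_e = (F − 1)·T₀ = (1.08393 − 1) × 290 = 24.3 K

24.3 K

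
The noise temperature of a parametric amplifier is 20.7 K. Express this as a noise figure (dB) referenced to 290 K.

0.299 dB

F = 1 + T_e/T₀ = 1 + 20.7/290 = 1.07138
NF = 10 log₁₀(1.07138) = 0.299 dB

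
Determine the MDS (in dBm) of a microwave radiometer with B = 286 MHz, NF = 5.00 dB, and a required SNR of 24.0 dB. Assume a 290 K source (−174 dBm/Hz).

−60.4 dBm

Sensitivity = −174 + 10 log₁₀(B) + NF + SNR_min
= −174 + 84.56 + 5.00 + 24.0
= −60.44 dBm → −60.4 dBm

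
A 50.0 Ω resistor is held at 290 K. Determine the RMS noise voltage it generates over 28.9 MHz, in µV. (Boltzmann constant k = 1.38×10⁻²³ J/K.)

V_n = √(4kTRB)
4kTRB = 4 × 1.38×10⁻²³ × 290 × 5.00×10¹ × 2.89×10⁷ = 2.31×10⁻¹¹ V²
V_n = √(2.31×10⁻¹¹) = 4.81×10⁻⁶ V = 4.81 µV

4.81 µV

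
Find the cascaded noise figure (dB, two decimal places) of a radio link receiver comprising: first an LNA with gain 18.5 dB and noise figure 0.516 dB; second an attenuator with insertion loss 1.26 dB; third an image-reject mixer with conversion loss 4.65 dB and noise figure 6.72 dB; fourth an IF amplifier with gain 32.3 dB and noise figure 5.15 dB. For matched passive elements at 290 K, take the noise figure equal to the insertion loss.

Convert to linear (a loss of L dB is a gain of −L dB): F_i = 10^(NF_i/10), G_i = 10^(G_i,dB/10)
  Stage 1: F_1 = 10^(0.516/10) = 1.126, G_1 = 10^(18.5/10) = 70.79
  Stage 2: F_2 = 10^(1.26/10) = 1.337, G_2 = 10^(−1.26/10) = 0.7482
  Stage 3: F_3 = 10^(6.72/10) = 4.699, G_3 = 10^(−4.65/10) = 0.3428
  Stage 4: F_4 = 10^(5.15/10) = 3.273, G_4 = 10^(32.3/10) = 1698
Friis cascade:
  F = 1.126 + (1.337 − 1)/70.79 + (4.699 − 1)/52.97 + (3.273 − 1)/18.16 = 1.326
NF = 10 log₁₀(1.326) = 1.23 dB

1.23 dB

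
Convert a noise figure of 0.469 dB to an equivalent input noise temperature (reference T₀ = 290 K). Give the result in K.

33.1 K

F = 10^(0.469/10) = 1.11404
T_e = (F − 1)·T₀ = (1.11404 − 1) × 290 = 33.1 K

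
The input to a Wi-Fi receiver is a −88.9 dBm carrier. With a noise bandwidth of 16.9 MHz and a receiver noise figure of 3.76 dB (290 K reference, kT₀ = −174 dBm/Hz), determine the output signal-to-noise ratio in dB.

Noise floor: N = −174 + 10 log₁₀(B) + NF
10 log₁₀(1.69×10⁷) = 72.28 dB
N = −174 + 72.28 + 3.76 = −97.96 dBm
SNR = P_sig − N = −88.9 − (−97.96) = 9.06 dB → 9.1 dB

9.1 dB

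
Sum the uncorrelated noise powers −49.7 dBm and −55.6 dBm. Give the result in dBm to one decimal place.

Convert to linear, add, convert back:
P₁ = 1.07×10⁻⁸ W, P₂ = 2.75×10⁻⁹ W
P_tot = 1.35×10⁻⁸ W → 10 log₁₀(P_tot / 10⁻³) = −48.7 dBm

−48.7 dBm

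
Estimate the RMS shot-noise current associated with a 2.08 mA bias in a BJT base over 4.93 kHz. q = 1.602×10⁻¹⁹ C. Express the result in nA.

I_n = √(2qI·B)
2qI·B = 2 × 1.602×10⁻¹⁹ × 2.08×10⁻³ × 4.93×10³ = 3.29×10⁻¹⁸ A²
I_n = √(3.29×10⁻¹⁸) = 1.81×10⁻⁹ A = 1.81 nA

1.81 nA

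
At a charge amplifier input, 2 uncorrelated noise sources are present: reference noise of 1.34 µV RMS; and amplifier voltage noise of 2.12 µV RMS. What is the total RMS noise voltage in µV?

Uncorrelated sources add in power (mean-square): V_tot = √(ΣV_i²)
V_tot = √[(1.34×10⁻⁶)² + (2.12×10⁻⁶)²] = 2.51×10⁻⁶ V = 2.51 µV

2.51 µV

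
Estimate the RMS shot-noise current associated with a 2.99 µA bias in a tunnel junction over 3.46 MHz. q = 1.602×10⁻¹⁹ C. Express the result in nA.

I_n = √(2qI·B)
2qI·B = 2 × 1.602×10⁻¹⁹ × 2.99×10⁻⁶ × 3.46×10⁶ = 3.31×10⁻¹⁸ A²
I_n = √(3.31×10⁻¹⁸) = 1.82×10⁻⁹ A = 1.82 nA

1.82 nA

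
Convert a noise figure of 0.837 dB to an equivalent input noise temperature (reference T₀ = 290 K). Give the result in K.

F = 10^(0.837/10) = 1.21255
T_e = (F − 1)·T₀ = (1.21255 − 1) × 290 = 61.6 K

61.6 K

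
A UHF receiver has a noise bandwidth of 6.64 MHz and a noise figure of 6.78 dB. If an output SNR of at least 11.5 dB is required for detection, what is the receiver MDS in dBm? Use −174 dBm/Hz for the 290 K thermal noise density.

Sensitivity = −174 + 10 log₁₀(B) + NF + SNR_min
= −174 + 68.22 + 6.78 + 11.5
= −87.50 dBm → −87.5 dBm

−87.5 dBm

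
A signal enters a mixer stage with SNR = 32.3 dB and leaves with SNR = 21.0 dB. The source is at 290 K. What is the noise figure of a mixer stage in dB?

NF (dB) = SNR_in(dB) − SNR_out(dB) when the source is at T₀
NF = 32.3 − 21.0 = 11.3 dB

11.3 dB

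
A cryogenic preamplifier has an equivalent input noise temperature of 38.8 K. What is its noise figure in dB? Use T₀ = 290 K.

0.545 dB

F = 1 + T_e/T₀ = 1 + 38.8/290 = 1.13379
NF = 10 log₁₀(1.13379) = 0.545 dB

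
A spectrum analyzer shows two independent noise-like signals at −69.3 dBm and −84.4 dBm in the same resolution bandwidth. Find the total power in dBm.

Convert to linear, add, convert back:
P₁ = 1.17×10⁻¹⁰ W, P₂ = 3.63×10⁻¹² W
P_tot = 1.21×10⁻¹⁰ W → 10 log₁₀(P_tot / 10⁻³) = −69.2 dBm

−69.2 dBm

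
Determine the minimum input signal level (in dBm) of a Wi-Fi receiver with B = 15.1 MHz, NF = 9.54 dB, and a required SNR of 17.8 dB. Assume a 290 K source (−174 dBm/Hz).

Sensitivity = −174 + 10 log₁₀(B) + NF + SNR_min
= −174 + 71.79 + 9.54 + 17.8
= −74.87 dBm → −74.9 dBm

−74.9 dBm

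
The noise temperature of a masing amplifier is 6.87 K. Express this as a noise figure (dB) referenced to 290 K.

F = 1 + T_e/T₀ = 1 + 6.87/290 = 1.02369
NF = 10 log₁₀(1.02369) = 0.102 dB

0.102 dB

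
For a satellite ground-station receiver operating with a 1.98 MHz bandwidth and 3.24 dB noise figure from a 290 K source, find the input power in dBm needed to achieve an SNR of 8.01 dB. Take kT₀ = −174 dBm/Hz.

−99.8 dBm

Sensitivity = −174 + 10 log₁₀(B) + NF + SNR_min
= −174 + 62.97 + 3.24 + 8.01
= −99.78 dBm → −99.8 dBm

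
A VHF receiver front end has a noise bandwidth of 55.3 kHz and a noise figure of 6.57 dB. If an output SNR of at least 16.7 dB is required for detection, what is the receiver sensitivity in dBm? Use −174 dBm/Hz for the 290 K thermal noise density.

−103.3 dBm

Sensitivity = −174 + 10 log₁₀(B) + NF + SNR_min
= −174 + 47.43 + 6.57 + 16.7
= −103.30 dBm → −103.3 dBm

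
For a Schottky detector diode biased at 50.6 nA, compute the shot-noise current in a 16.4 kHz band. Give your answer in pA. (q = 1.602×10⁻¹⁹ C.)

I_n = √(2qI·B)
2qI·B = 2 × 1.602×10⁻¹⁹ × 5.06×10⁻⁸ × 1.64×10⁴ = 2.66×10⁻²² A²
I_n = √(2.66×10⁻²²) = 1.63×10⁻¹¹ A = 16.3 pA

16.3 pA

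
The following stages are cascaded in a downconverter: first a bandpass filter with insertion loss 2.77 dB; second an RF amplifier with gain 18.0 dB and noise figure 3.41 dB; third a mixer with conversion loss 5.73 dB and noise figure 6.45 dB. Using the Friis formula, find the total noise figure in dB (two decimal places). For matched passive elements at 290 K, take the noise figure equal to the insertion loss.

Convert to linear (a loss of L dB is a gain of −L dB): F_i = 10^(NF_i/10), G_i = 10^(G_i,dB/10)
  Stage 1: F_1 = 10^(2.77/10) = 1.892, G_1 = 10^(−2.77/10) = 0.5284
  Stage 2: F_2 = 10^(3.41/10) = 2.193, G_2 = 10^(18.0/10) = 63.10
  Stage 3: F_3 = 10^(6.45/10) = 4.416, G_3 = 10^(−5.73/10) = 0.2673
Friis cascade:
  F = 1.892 + (2.193 − 1)/0.5284 + (4.416 − 1)/33.34 = 4.252
NF = 10 log₁₀(4.252) = 6.29 dB

6.29 dB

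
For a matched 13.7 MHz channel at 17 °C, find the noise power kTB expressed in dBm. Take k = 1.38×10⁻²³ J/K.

−102.6 dBm

T = 17 °C + 273.15 = 290.15 K
P_n = kTB = 1.38×10⁻²³ × 290.15 × 1.37×10⁷ = 5.49×10⁻¹⁴ W
In dBm: 10 log₁₀(5.49×10⁻¹⁴ / 10⁻³) = −102.6 dBm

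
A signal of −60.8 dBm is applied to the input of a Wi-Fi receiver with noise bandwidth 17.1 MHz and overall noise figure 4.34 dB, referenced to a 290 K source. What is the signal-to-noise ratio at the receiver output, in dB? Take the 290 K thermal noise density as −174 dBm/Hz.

36.5 dB

Noise floor: N = −174 + 10 log₁₀(B) + NF
10 log₁₀(1.71×10⁷) = 72.33 dB
N = −174 + 72.33 + 4.34 = −97.33 dBm
SNR = P_sig − N = −60.8 − (−97.33) = 36.53 dB → 36.5 dB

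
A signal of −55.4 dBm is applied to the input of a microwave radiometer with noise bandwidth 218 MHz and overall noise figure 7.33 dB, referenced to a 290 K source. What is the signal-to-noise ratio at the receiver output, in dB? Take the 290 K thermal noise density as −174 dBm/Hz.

Noise floor: N = −174 + 10 log₁₀(B) + NF
10 log₁₀(2.18×10⁸) = 83.38 dB
N = −174 + 83.38 + 7.33 = −83.29 dBm
SNR = P_sig − N = −55.4 − (−83.29) = 27.89 dB → 27.9 dB

27.9 dB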